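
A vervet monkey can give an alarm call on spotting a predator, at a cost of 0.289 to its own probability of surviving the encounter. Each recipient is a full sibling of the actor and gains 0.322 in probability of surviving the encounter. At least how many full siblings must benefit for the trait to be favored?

2

r to a full sibling = 1/2 (full sibs share both parents — two paths of length 2: r = 2·(1/2)^2 = 1/2).
Hamilton's rule: n·r·B > C  ⇒  n > C/(r·B) = 0.289/(0.5·0.322) = 1.795.
The smallest integer exceeding 1.795 is 2.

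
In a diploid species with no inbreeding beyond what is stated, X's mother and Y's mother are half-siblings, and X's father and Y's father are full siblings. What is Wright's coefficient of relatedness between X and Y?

0.1875

Independent pedigree routes through distinct common ancestors add.
X and Y are related in two ways: half first cousins through their mothers (r = 1/16) and first cousins through their fathers (r = 1/8).
r = 1/16 + 1/8 = 0.1875.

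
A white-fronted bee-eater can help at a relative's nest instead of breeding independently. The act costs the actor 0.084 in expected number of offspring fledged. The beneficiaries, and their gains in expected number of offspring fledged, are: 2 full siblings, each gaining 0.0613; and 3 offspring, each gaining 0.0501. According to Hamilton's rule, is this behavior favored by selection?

Hamilton's rule: the trait is favored when the sum of r·B over every recipient exceeds the actor's cost C.
r to a full sibling = 1/2 (full sibs share both parents — two paths of length 2: r = 2·(1/2)^2 = 1/2).
r to an offspring = 0.5 (one parent–offspring link: r = (1/2)^1 = 1/2).
Summing one r·B term per recipient: 2·0.5·0.0613 + 3·0.5·0.0501 = 0.13645.
0.13645 > 0.084: the indirect benefit exceeds the cost.

Yes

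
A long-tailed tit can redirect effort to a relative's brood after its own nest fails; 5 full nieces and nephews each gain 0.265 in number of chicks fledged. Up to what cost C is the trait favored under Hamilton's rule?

0.33125

r to a full niece or nephew = 0.25 (full aunt/uncle↔niece/nephew: two paths of length 3 through the shared grandparent pair: r = 2·(1/2)^3 = 1/4).
Hamilton's rule: n·r·B > C, so the trait is favored while C < n·r·B = 5·0.25·0.265 = 0.33125.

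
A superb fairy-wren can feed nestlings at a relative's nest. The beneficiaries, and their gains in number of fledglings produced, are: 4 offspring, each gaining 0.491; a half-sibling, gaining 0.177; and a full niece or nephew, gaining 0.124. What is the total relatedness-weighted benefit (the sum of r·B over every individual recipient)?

r to an offspring = 0.5 (one parent–offspring link: r = (1/2)^1 = 1/2).
r to a half-sibling = 0.25 (half-sibs share one parent — one path of length 2: r = (1/2)^2 = 1/4).
r to a full niece or nephew = 1/4 (full aunt/uncle↔niece/nephew: two paths of length 3 through the shared grandparent pair: r = 2·(1/2)^3 = 1/4).
Summing one r·B term per recipient: 4·0.5·0.491 + 1·0.25·0.177 + 1·0.25·0.124 = 1.05725.

1.05725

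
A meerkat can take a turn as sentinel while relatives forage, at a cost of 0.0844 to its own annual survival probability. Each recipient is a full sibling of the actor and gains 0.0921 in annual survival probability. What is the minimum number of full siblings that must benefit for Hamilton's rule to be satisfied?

2

r to a full sibling = 1/2 (full sibs share both parents — two paths of length 2: r = 2·(1/2)^2 = 1/2).
Hamilton's rule: n·r·B > C  ⇒  n > C/(r·B) = 0.0844/(0.5·0.0921) = 1.833.
The smallest integer exceeding 1.833 is 2.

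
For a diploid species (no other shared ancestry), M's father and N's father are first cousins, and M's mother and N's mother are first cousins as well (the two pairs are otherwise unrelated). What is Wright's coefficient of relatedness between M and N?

0.0625

With two independent routes of shared ancestry, r is the sum of the two contributions.
M and N are related in two ways: second cousins through their fathers (r = 1/32) and second cousins through their mothers (r = 1/32).
r = 1/32 + 1/32 = 1/16 = 0.0625.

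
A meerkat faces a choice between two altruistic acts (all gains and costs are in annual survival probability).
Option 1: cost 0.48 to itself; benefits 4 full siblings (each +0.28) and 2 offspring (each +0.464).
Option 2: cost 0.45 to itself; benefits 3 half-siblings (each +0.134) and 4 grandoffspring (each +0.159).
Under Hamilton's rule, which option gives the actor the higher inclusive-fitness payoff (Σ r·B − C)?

Option 1: r to a full sibling = 0.5.
Option 1: r to an offspring = 0.5.
Option 1: Σ r·B − C = (4·0.5·0.28 + 2·0.5·0.464) − 0.48 = 0.544.
Option 2: r to a half-sibling = 0.25.
Option 2: r to a grandoffspring = 0.25.
Option 2: Σ r·B − C = (3·0.25·0.134 + 4·0.25·0.159) − 0.45 = -0.1905.
Option 1 has the higher net inclusive-fitness payoff.

Option 1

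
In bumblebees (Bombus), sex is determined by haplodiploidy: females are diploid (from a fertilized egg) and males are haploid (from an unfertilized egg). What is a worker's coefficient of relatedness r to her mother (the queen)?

One meiotic link between diploid queen and diploid daughter: r = 1/2.

0.5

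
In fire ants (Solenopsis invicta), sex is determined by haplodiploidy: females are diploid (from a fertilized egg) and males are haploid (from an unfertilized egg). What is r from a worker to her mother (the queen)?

0.5

One meiotic link between diploid queen and diploid daughter: r = 1/2.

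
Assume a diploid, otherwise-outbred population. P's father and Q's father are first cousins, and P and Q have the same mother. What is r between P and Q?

0.28125

Relatedness sums over independent paths through distinct common ancestors.
P and Q are related in two ways: second cousins through their fathers (r = 1/32) and half-sibs through their shared mother (r = 1/4).
r = 1/32 + 1/4 = 9/32 = 0.28125.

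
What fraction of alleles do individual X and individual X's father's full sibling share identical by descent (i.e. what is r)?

0.25

Each parent–offspring link contributes a factor of 1/2, and independent paths through distinct common ancestors add.
Full aunt/uncle↔niece/nephew: two paths of length 3 through the shared grandparent pair: r = 2·(1/2)^3 = 1/4.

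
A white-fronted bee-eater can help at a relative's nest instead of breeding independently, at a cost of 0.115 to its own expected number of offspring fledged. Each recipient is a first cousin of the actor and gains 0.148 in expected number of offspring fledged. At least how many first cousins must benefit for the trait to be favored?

7

r to a first cousin = 1/8 (first cousins share one grandparent pair — two paths of length 4: r = 2·(1/2)^4 = 1/8).
Hamilton's rule: n·r·B > C  ⇒  n > C/(r·B) = 0.115/(0.125·0.148) = 6.216.
The smallest integer exceeding 6.216 is 7.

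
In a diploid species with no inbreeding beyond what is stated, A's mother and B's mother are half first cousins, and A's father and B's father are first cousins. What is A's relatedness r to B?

Relatedness sums over independent paths through distinct common ancestors.
A and B are related in two ways: half second cousins through their mothers (r = 1/64) and second cousins through their fathers (r = 1/32).
r = 1/64 + 1/32 = 0.046875.

0.046875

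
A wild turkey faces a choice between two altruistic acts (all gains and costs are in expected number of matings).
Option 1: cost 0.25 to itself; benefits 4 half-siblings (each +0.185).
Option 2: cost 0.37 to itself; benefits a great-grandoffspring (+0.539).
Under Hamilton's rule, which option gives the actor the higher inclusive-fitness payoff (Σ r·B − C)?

Option 1: r to a half-sibling = 0.25.
Option 1: Σ r·B − C = (4·0.25·0.185) − 0.25 = -0.065.
Option 2: r to a great-grandoffspring = 0.125.
Option 2: Σ r·B − C = (1·0.125·0.539) − 0.37 = -0.302625.
Option 1 has the higher net inclusive-fitness payoff.

Option 1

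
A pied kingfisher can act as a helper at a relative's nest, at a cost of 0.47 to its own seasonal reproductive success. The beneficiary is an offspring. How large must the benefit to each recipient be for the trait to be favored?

0.94

r to an offspring = 0.5 (one parent–offspring link: r = (1/2)^1 = 1/2).
Hamilton's rule with n recipients of equal r: n·r·B > C, so B > C/(n·r) = 0.47/(1·0.5) = 0.94.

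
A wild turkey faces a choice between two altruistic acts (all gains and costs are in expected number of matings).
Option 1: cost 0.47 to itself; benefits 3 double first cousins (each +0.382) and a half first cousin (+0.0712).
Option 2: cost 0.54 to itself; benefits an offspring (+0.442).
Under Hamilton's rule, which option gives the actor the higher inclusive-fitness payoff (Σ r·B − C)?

Option 1

Option 1: r to a double first cousin = 0.25.
Option 1: r to a half first cousin = 0.0625.
Option 1: Σ r·B − C = (3·0.25·0.382 + 1·0.0625·0.0712) − 0.47 = -0.17905.
Option 2: r to an offspring = 0.5.
Option 2: Σ r·B − C = (1·0.5·0.442) − 0.54 = -0.319.
Option 1 has the higher net inclusive-fitness payoff.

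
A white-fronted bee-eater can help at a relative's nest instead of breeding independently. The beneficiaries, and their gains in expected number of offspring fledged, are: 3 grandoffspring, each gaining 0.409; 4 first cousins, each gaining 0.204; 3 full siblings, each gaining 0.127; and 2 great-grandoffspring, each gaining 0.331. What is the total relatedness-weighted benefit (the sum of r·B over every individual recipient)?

r to a grandoffspring = 0.25 (two parent–offspring links: r = (1/2)^2 = 1/4).
r to a first cousin = 1/8 (first cousins share one grandparent pair — two paths of length 4: r = 2·(1/2)^4 = 1/8).
r to a full sibling = 1/2 (full sibs share both parents — two paths of length 2: r = 2·(1/2)^2 = 1/2).
r to a great-grandoffspring = 0.125 (three parent–offspring links: r = (1/2)^3 = 1/8).
Summing one r·B term per recipient: 3·0.25·0.409 + 4·0.125·0.204 + 3·0.5·0.127 + 2·0.125·0.331 = 0.682.

0.682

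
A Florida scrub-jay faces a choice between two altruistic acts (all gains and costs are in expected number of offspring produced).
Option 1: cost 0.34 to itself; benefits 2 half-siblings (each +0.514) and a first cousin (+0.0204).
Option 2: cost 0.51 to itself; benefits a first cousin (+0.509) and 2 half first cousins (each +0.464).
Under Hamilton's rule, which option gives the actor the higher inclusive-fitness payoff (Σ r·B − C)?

Option 1: r to a half-sibling = 0.25.
Option 1: r to a first cousin = 0.125.
Option 1: Σ r·B − C = (2·0.25·0.514 + 1·0.125·0.0204) − 0.34 = -0.08045.
Option 2: r to a first cousin = 0.125.
Option 2: r to a half first cousin = 0.0625.
Option 2: Σ r·B − C = (1·0.125·0.509 + 2·0.0625·0.464) − 0.51 = -0.388375.
Option 1 has the higher net inclusive-fitness payoff.

Option 1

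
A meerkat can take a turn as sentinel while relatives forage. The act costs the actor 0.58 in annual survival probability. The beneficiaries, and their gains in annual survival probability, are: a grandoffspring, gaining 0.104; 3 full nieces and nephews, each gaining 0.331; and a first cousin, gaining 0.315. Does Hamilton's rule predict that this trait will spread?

Hamilton's rule: the trait is favored when the sum of r·B over every recipient exceeds the actor's cost C.
r to a grandoffspring = 1/4 (two parent–offspring links: r = (1/2)^2 = 1/4).
r to a full niece or nephew = 0.25 (full aunt/uncle↔niece/nephew: two paths of length 3 through the shared grandparent pair: r = 2·(1/2)^3 = 1/4).
r to a first cousin = 0.125 (first cousins share one grandparent pair — two paths of length 4: r = 2·(1/2)^4 = 1/8).
Summing one r·B term per recipient: 1·0.25·0.104 + 3·0.25·0.331 + 1·0.125·0.315 = 0.313625.
0.313625 < 0.58: the indirect benefit is less than the cost.

No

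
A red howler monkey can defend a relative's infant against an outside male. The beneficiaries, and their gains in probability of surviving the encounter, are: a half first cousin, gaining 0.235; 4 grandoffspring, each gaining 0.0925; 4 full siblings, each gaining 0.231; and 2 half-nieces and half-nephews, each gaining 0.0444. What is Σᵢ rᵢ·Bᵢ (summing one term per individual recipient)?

r to a half first cousin = 1/16 (half first cousins share one grandparent — one path of length 4: r = (1/2)^4 = 1/16).
r to a grandoffspring = 0.25 (two parent–offspring links: r = (1/2)^2 = 1/4).
r to a full sibling = 1/2 (full sibs share both parents — two paths of length 2: r = 2·(1/2)^2 = 1/2).
r to a half-niece or half-nephew = 0.125 (half-aunt/uncle↔niece/nephew: one path of length 3: r = (1/2)^3 = 1/8).
Summing one r·B term per recipient: 1·0.0625·0.235 + 4·0.25·0.0925 + 4·0.5·0.231 + 2·0.125·0.0444 = 0.5802875.

0.5802875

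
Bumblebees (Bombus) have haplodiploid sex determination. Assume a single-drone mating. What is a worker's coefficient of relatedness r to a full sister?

0.75

Haplodiploid full sisters inherit their father's entire haploid genome identically (contributing 1/2) and on average half of their mother's contribution (1/2 · 1/2 = 1/4); r = 1/2 + 1/4 = 3/4.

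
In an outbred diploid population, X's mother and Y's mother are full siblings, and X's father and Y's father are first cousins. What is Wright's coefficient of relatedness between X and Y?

0.15625

With two independent routes of shared ancestry, r is the sum of the two contributions.
X and Y are related in two ways: first cousins through their mothers (r = 1/8) and second cousins through their fathers (r = 1/32).
r = 1/8 + 1/32 = 5/32 = 0.15625.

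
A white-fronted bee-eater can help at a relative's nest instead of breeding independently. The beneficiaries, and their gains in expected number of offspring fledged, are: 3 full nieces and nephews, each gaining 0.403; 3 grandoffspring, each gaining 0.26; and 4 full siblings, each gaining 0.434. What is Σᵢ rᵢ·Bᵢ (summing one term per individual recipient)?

1.36525

r to a full niece or nephew = 1/4 (full aunt/uncle↔niece/nephew: two paths of length 3 through the shared grandparent pair: r = 2·(1/2)^3 = 1/4).
r to a grandoffspring = 0.25 (two parent–offspring links: r = (1/2)^2 = 1/4).
r to a full sibling = 0.5 (full sibs share both parents — two paths of length 2: r = 2·(1/2)^2 = 1/2).
Summing one r·B term per recipient: 3·0.25·0.403 + 3·0.25·0.26 + 4·0.5·0.434 = 1.36525.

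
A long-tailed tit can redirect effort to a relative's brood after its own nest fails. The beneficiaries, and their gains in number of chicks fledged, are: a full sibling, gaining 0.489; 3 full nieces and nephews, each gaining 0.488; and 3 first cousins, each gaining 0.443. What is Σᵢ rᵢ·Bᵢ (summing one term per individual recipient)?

r to a full sibling = 0.5 (full sibs share both parents — two paths of length 2: r = 2·(1/2)^2 = 1/2).
r to a full niece or nephew = 0.25 (full aunt/uncle↔niece/nephew: two paths of length 3 through the shared grandparent pair: r = 2·(1/2)^3 = 1/4).
r to a first cousin = 0.125 (first cousins share one grandparent pair — two paths of length 4: r = 2·(1/2)^4 = 1/8).
Summing one r·B term per recipient: 1·0.5·0.489 + 3·0.25·0.488 + 3·0.125·0.443 = 0.776625.

0.776625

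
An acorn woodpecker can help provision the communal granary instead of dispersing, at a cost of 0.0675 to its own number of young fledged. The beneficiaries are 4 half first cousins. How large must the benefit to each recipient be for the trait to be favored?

r to a half first cousin = 0.0625 (half first cousins share one grandparent — one path of length 4: r = (1/2)^4 = 1/16).
Hamilton's rule with n recipients of equal r: n·r·B > C, so B > C/(n·r) = 0.0675/(4·0.0625) = 0.27.

0.27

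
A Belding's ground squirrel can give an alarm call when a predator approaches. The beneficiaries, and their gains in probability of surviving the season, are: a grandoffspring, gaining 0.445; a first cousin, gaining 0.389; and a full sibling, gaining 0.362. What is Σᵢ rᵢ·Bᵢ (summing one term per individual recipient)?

0.340875

r to a grandoffspring = 1/4 (two parent–offspring links: r = (1/2)^2 = 1/4).
r to a first cousin = 1/8 (first cousins share one grandparent pair — two paths of length 4: r = 2·(1/2)^4 = 1/8).
r to a full sibling = 0.5 (full sibs share both parents — two paths of length 2: r = 2·(1/2)^2 = 1/2).
Summing one r·B term per recipient: 1·0.25·0.445 + 1·0.125·0.389 + 1·0.5·0.362 = 0.340875.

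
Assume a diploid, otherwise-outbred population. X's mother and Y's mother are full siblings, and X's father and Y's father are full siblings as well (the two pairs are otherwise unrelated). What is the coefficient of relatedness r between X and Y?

0.25

Independent pedigree routes through distinct common ancestors add.
X and Y are related in two ways: first cousins through their mothers (r = 1/8) and first cousins through their fathers (r = 1/8) — i.e. double first cousins.
r = 1/8 + 1/8 = 1/4 = 0.25.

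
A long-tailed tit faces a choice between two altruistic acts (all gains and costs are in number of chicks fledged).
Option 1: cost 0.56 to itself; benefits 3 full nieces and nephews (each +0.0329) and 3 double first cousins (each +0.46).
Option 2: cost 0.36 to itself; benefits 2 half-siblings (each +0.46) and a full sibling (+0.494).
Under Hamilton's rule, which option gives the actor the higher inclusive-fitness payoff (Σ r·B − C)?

Option 1: r to a full niece or nephew = 0.25.
Option 1: r to a double first cousin = 0.25.
Option 1: Σ r·B − C = (3·0.25·0.0329 + 3·0.25·0.46) − 0.56 = -0.190325.
Option 2: r to a half-sibling = 0.25.
Option 2: r to a full sibling = 0.5.
Option 2: Σ r·B − C = (2·0.25·0.46 + 1·0.5·0.494) − 0.36 = 0.117.
Option 2 has the higher net inclusive-fitness payoff.

Option 2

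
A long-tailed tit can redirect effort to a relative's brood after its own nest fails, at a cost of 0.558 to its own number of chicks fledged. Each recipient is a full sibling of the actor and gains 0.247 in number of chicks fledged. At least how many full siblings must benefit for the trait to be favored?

5

r to a full sibling = 0.5 (full sibs share both parents — two paths of length 2: r = 2·(1/2)^2 = 1/2).
Hamilton's rule: n·r·B > C  ⇒  n > C/(r·B) = 0.558/(0.5·0.247) = 4.518.
The smallest integer exceeding 4.518 is 5.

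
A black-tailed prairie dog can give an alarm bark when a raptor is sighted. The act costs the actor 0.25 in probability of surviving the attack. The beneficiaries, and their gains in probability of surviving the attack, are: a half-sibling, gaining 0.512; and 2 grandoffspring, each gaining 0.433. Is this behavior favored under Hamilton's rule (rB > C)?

Yes

Hamilton's rule: the trait is favored when the sum of r·B over every recipient exceeds the actor's cost C.
r to a half-sibling = 0.25 (half-sibs share one parent — one path of length 2: r = (1/2)^2 = 1/4).
r to a grandoffspring = 1/4 (two parent–offspring links: r = (1/2)^2 = 1/4).
Summing one r·B term per recipient: 1·0.25·0.512 + 2·0.25·0.433 = 0.3445.
0.3445 > 0.25: the indirect benefit exceeds the cost.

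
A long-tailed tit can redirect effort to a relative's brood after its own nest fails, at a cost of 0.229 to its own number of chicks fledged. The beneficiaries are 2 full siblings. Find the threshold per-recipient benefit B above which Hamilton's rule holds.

r to a full sibling = 0.5 (full sibs share both parents — two paths of length 2: r = 2·(1/2)^2 = 1/2).
Hamilton's rule with n recipients of equal r: n·r·B > C, so B > C/(n·r) = 0.229/(2·0.5) = 0.229.

0.229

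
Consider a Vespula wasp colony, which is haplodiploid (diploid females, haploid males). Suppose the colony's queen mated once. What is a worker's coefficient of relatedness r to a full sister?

0.75

Haplodiploid full sisters inherit their father's entire haploid genome identically (contributing 1/2) and on average half of their mother's contribution (1/2 · 1/2 = 1/4); r = 1/2 + 1/4 = 3/4.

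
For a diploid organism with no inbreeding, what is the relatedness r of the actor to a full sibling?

0.5

Full sibs share both parents — two paths of length 2: r = 2·(1/2)^2 = 1/2.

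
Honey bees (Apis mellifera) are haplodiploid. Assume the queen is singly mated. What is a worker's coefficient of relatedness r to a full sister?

0.75

Haplodiploid full sisters inherit their father's entire haploid genome identically (contributing 1/2) and on average half of their mother's contribution (1/2 · 1/2 = 1/4); r = 1/2 + 1/4 = 3/4.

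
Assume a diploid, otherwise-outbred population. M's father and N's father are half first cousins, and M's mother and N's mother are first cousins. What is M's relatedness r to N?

0.046875

With two independent routes of shared ancestry, r is the sum of the two contributions.
M and N are related in two ways: half second cousins through their fathers (r = 1/64) and second cousins through their mothers (r = 1/32).
r = 1/64 + 1/32 = 3/64 = 0.046875.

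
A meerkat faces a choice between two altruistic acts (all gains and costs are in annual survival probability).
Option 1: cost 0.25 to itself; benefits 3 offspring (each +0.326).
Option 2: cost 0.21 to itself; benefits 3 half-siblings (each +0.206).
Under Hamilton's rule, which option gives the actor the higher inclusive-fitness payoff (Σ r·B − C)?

Option 1

Option 1: r to an offspring = 0.5.
Option 1: Σ r·B − C = (3·0.5·0.326) − 0.25 = 0.239.
Option 2: r to a half-sibling = 0.25.
Option 2: Σ r·B − C = (3·0.25·0.206) − 0.21 = -0.0555.
Option 1 has the higher net inclusive-fitness payoff.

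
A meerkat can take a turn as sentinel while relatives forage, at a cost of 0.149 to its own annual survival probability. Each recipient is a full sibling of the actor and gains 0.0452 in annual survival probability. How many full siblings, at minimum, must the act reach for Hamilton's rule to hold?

r to a full sibling = 1/2 (full sibs share both parents — two paths of length 2: r = 2·(1/2)^2 = 1/2).
Hamilton's rule: n·r·B > C  ⇒  n > C/(r·B) = 0.149/(0.5·0.0452) = 6.593.
The smallest integer exceeding 6.593 is 7.

7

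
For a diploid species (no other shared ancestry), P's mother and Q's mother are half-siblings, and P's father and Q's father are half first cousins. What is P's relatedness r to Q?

Relatedness sums over independent paths through distinct common ancestors.
P and Q are related in two ways: half first cousins through their mothers (r = 1/16) and half second cousins through their fathers (r = 1/64).
r = 1/16 + 1/64 = 5/64 = 0.078125.

0.078125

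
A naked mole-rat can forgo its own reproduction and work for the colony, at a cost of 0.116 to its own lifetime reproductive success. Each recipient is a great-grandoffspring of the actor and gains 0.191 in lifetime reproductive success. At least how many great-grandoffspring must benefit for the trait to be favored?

r to a great-grandoffspring = 1/8 (three parent–offspring links: r = (1/2)^3 = 1/8).
Hamilton's rule: n·r·B > C  ⇒  n > C/(r·B) = 0.116/(0.125·0.191) = 4.859.
The smallest integer exceeding 4.859 is 5.

5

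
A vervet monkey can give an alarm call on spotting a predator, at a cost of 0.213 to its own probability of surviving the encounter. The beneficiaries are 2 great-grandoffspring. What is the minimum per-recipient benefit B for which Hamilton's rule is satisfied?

0.852

r to a great-grandoffspring = 1/8 (three parent–offspring links: r = (1/2)^3 = 1/8).
Hamilton's rule with n recipients of equal r: n·r·B > C, so B > C/(n·r) = 0.213/(2·0.125) = 0.852.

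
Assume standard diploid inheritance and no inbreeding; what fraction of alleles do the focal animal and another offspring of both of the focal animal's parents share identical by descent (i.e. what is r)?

0.5

Each parent–offspring link contributes a factor of 1/2, and independent paths through distinct common ancestors add.
Full sibs share both parents — two paths of length 2: r = 2·(1/2)^2 = 1/2.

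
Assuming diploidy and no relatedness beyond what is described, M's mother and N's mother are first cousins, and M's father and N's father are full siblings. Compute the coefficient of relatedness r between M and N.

0.15625

Relatedness sums over independent paths through distinct common ancestors.
M and N are related in two ways: second cousins through their mothers (r = 1/32) and first cousins through their fathers (r = 1/8).
r = 1/32 + 1/8 = 5/32 = 0.15625.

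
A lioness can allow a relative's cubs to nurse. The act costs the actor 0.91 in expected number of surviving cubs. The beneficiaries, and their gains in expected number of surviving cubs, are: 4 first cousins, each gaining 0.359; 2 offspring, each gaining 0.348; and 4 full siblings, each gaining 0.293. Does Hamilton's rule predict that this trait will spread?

Hamilton's rule: the trait is favored when the sum of r·B over every recipient exceeds the actor's cost C.
r to a first cousin = 1/8 (first cousins share one grandparent pair — two paths of length 4: r = 2·(1/2)^4 = 1/8).
r to an offspring = 1/2 (one parent–offspring link: r = (1/2)^1 = 1/2).
r to a full sibling = 1/2 (full sibs share both parents — two paths of length 2: r = 2·(1/2)^2 = 1/2).
Summing one r·B term per recipient: 4·0.125·0.359 + 2·0.5·0.348 + 4·0.5·0.293 = 1.1135.
1.1135 > 0.91: the indirect benefit exceeds the cost.

Yes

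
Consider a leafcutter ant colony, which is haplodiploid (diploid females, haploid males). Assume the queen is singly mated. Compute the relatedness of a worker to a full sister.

0.75

Haplodiploid full sisters inherit their father's entire haploid genome identically (contributing 1/2) and on average half of their mother's contribution (1/2 · 1/2 = 1/4); r = 1/2 + 1/4 = 3/4.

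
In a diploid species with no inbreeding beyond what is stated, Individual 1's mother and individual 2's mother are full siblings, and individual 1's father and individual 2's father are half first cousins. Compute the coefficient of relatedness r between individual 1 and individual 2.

0.140625

Relatedness sums over independent paths through distinct common ancestors.
Individual 1 and individual 2 are related in two ways: first cousins through their mothers (r = 1/8) and half second cousins through their fathers (r = 1/64).
r = 1/8 + 1/64 = 0.140625.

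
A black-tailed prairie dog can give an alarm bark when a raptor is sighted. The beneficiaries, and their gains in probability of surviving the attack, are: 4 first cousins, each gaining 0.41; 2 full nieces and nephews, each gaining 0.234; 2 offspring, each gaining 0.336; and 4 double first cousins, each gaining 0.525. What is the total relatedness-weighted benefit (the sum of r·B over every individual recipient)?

r to a first cousin = 1/8 (first cousins share one grandparent pair — two paths of length 4: r = 2·(1/2)^4 = 1/8).
r to a full niece or nephew = 1/4 (full aunt/uncle↔niece/nephew: two paths of length 3 through the shared grandparent pair: r = 2·(1/2)^3 = 1/4).
r to an offspring = 0.5 (one parent–offspring link: r = (1/2)^1 = 1/2).
r to a double first cousin = 0.25 (double first cousins share both grandparent pairs — four paths of length 4: r = 4·(1/2)^4 = 1/4).
Summing one r·B term per recipient: 4·0.125·0.41 + 2·0.25·0.234 + 2·0.5·0.336 + 4·0.25·0.525 = 1.183.

1.183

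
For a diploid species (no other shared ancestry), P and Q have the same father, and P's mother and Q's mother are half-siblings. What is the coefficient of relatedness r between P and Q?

0.3125

Independent pedigree routes through distinct common ancestors add.
P and Q are related in two ways: half-sibs through their shared father (r = 1/4) and half first cousins through their mothers (r = 1/16).
r = 1/4 + 1/16 = 5/16 = 0.3125.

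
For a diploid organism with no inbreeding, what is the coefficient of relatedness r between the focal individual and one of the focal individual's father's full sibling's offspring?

Each parent–offspring link contributes a factor of 1/2, and independent paths through distinct common ancestors add.
First cousins share one grandparent pair — two paths of length 4: r = 2·(1/2)^4 = 1/8.

0.125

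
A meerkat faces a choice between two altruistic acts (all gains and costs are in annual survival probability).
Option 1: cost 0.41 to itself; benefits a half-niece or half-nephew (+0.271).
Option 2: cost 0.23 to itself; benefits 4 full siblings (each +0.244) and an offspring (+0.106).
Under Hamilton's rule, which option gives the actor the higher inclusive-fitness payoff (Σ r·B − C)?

Option 1: r to a half-niece or half-nephew = 0.125.
Option 1: Σ r·B − C = (1·0.125·0.271) − 0.41 = -0.376125.
Option 2: r to a full sibling = 0.5.
Option 2: r to an offspring = 0.5.
Option 2: Σ r·B − C = (4·0.5·0.244 + 1·0.5·0.106) − 0.23 = 0.311.
Option 2 has the higher net inclusive-fitness payoff.

Option 2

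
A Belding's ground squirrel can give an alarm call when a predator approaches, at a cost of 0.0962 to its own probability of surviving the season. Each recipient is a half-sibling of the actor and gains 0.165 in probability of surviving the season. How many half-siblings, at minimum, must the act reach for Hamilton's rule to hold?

r to a half-sibling = 1/4 (half-sibs share one parent — one path of length 2: r = (1/2)^2 = 1/4).
Hamilton's rule: n·r·B > C  ⇒  n > C/(r·B) = 0.0962/(0.25·0.165) = 2.332.
The smallest integer exceeding 2.332 is 3.

3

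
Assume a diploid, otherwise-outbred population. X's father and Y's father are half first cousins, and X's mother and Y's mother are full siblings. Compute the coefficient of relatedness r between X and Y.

0.140625

Independent pedigree routes through distinct common ancestors add.
X and Y are related in two ways: half second cousins through their fathers (r = 1/64) and first cousins through their mothers (r = 1/8).
r = 1/64 + 1/8 = 9/64 = 0.140625.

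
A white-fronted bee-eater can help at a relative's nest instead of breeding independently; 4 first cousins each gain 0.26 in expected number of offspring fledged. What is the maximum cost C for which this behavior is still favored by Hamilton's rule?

0.13

r to a first cousin = 1/8 (first cousins share one grandparent pair — two paths of length 4: r = 2·(1/2)^4 = 1/8).
Hamilton's rule: n·r·B > C, so the trait is favored while C < n·r·B = 4·0.125·0.26 = 0.13.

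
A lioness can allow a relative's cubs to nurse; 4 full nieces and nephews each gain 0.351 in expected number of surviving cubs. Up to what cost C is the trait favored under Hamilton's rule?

0.351

r to a full niece or nephew = 1/4 (full aunt/uncle↔niece/nephew: two paths of length 3 through the shared grandparent pair: r = 2·(1/2)^3 = 1/4).
Hamilton's rule: n·r·B > C, so the trait is favored while C < n·r·B = 4·0.25·0.351 = 0.351.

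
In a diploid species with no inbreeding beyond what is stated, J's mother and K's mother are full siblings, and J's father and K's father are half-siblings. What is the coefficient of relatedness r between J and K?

With two independent routes of shared ancestry, r is the sum of the two contributions.
J and K are related in two ways: first cousins through their mothers (r = 1/8) and half first cousins through their fathers (r = 1/16).
r = 1/8 + 1/16 = 3/16 = 0.1875.

0.1875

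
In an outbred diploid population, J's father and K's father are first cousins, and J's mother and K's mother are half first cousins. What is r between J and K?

Relatedness sums over independent paths through distinct common ancestors.
J and K are related in two ways: second cousins through their fathers (r = 1/32) and half second cousins through their mothers (r = 1/64).
r = 1/32 + 1/64 = 0.046875.

0.046875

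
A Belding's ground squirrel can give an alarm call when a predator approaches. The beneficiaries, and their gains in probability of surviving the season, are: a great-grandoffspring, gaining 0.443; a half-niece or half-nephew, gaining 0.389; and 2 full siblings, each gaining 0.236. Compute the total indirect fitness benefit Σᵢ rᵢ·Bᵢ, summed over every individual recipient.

0.34

r to a great-grandoffspring = 1/8 (three parent–offspring links: r = (1/2)^3 = 1/8).
r to a half-niece or half-nephew = 0.125 (half-aunt/uncle↔niece/nephew: one path of length 3: r = (1/2)^3 = 1/8).
r to a full sibling = 1/2 (full sibs share both parents — two paths of length 2: r = 2·(1/2)^2 = 1/2).
Summing one r·B term per recipient: 1·0.125·0.443 + 1·0.125·0.389 + 2·0.5·0.236 = 0.34.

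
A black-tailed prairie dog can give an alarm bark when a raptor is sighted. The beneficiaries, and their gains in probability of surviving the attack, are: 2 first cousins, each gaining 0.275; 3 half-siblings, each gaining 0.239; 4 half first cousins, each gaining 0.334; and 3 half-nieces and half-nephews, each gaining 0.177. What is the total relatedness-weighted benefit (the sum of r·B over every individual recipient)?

0.397875

r to a first cousin = 0.125 (first cousins share one grandparent pair — two paths of length 4: r = 2·(1/2)^4 = 1/8).
r to a half-sibling = 1/4 (half-sibs share one parent — one path of length 2: r = (1/2)^2 = 1/4).
r to a half first cousin = 0.0625 (half first cousins share one grandparent — one path of length 4: r = (1/2)^4 = 1/16).
r to a half-niece or half-nephew = 1/8 (half-aunt/uncle↔niece/nephew: one path of length 3: r = (1/2)^3 = 1/8).
Summing one r·B term per recipient: 2·0.125·0.275 + 3·0.25·0.239 + 4·0.0625·0.334 + 3·0.125·0.177 = 0.397875.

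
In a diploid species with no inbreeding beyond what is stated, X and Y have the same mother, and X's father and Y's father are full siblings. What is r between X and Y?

Relatedness sums over independent paths through distinct common ancestors.
X and Y are related in two ways: half-sibs through their shared mother (r = 1/4) and first cousins through their fathers (r = 1/8).
r = 1/4 + 1/8 = 3/8 = 0.375.

0.375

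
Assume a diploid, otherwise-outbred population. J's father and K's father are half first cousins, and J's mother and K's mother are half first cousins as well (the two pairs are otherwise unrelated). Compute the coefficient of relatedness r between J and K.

Independent pedigree routes through distinct common ancestors add.
J and K are related in two ways: half second cousins through their fathers (r = 1/64) and half second cousins through their mothers (r = 1/64).
r = 1/64 + 1/64 = 1/32 = 0.03125.

0.03125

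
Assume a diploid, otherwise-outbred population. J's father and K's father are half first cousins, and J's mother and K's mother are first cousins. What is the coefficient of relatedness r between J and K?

0.046875

Independent pedigree routes through distinct common ancestors add.
J and K are related in two ways: half second cousins through their fathers (r = 1/64) and second cousins through their mothers (r = 1/32).
r = 1/64 + 1/32 = 0.046875.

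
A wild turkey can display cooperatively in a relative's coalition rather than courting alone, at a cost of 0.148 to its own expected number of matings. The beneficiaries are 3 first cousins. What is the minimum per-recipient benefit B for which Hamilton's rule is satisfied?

r to a first cousin = 0.125 (first cousins share one grandparent pair — two paths of length 4: r = 2·(1/2)^4 = 1/8).
Hamilton's rule with n recipients of equal r: n·r·B > C, so B > C/(n·r) = 0.148/(3·0.125) = 0.3947.

0.3947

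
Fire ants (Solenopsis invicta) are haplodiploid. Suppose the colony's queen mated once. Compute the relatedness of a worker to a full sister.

0.75

Haplodiploid full sisters inherit their father's entire haploid genome identically (contributing 1/2) and on average half of their mother's contribution (1/2 · 1/2 = 1/4); r = 1/2 + 1/4 = 3/4.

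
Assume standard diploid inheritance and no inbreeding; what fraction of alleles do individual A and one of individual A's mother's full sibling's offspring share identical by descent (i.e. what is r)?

Each parent–offspring link contributes a factor of 1/2, and independent paths through distinct common ancestors add.
First cousins share one grandparent pair — two paths of length 4: r = 2·(1/2)^4 = 1/8.

0.125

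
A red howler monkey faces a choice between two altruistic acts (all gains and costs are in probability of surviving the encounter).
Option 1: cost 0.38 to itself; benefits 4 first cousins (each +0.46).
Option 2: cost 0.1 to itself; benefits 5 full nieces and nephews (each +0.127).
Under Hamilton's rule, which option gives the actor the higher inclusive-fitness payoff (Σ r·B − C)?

Option 2

Option 1: r to a first cousin = 0.125.
Option 1: Σ r·B − C = (4·0.125·0.46) − 0.38 = -0.15.
Option 2: r to a full niece or nephew = 0.25.
Option 2: Σ r·B − C = (5·0.25·0.127) − 0.1 = 0.05875.
Option 2 has the higher net inclusive-fitness payoff.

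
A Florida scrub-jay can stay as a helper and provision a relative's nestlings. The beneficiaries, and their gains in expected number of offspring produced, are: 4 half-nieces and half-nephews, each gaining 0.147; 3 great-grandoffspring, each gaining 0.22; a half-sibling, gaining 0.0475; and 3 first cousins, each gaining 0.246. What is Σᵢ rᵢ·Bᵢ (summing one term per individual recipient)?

r to a half-niece or half-nephew = 0.125 (half-aunt/uncle↔niece/nephew: one path of length 3: r = (1/2)^3 = 1/8).
r to a great-grandoffspring = 0.125 (three parent–offspring links: r = (1/2)^3 = 1/8).
r to a half-sibling = 0.25 (half-sibs share one parent — one path of length 2: r = (1/2)^2 = 1/4).
r to a first cousin = 0.125 (first cousins share one grandparent pair — two paths of length 4: r = 2·(1/2)^4 = 1/8).
Summing one r·B term per recipient: 4·0.125·0.147 + 3·0.125·0.22 + 1·0.25·0.0475 + 3·0.125·0.246 = 0.260125.

0.260125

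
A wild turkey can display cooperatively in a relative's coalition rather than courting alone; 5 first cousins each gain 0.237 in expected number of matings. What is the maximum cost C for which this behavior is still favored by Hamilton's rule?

0.148125

r to a first cousin = 0.125 (first cousins share one grandparent pair — two paths of length 4: r = 2·(1/2)^4 = 1/8).
Hamilton's rule: n·r·B > C, so the trait is favored while C < n·r·B = 5·0.125·0.237 = 0.148125.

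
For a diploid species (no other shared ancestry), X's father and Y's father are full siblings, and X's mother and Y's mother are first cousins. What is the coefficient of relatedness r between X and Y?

0.15625

Wright's path rule: contributions from independent ancestry routes add.
X and Y are related in two ways: first cousins through their fathers (r = 1/8) and second cousins through their mothers (r = 1/32).
r = 1/8 + 1/32 = 0.15625.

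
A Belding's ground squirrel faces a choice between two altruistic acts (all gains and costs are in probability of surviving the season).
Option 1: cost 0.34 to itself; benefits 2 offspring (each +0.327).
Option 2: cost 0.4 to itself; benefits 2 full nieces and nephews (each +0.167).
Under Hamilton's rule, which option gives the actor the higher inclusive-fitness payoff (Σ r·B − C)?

Option 1

Option 1: r to an offspring = 0.5.
Option 1: Σ r·B − C = (2·0.5·0.327) − 0.34 = -0.013.
Option 2: r to a full niece or nephew = 0.25.
Option 2: Σ r·B − C = (2·0.25·0.167) − 0.4 = -0.3165.
Option 1 has the higher net inclusive-fitness payoff.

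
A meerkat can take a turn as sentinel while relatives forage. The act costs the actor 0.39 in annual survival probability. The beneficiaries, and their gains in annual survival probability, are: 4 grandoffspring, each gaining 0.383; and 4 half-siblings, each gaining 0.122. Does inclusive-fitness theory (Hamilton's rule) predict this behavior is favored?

Hamilton's rule: the trait is favored when the sum of r·B over every recipient exceeds the actor's cost C.
r to a grandoffspring = 1/4 (two parent–offspring links: r = (1/2)^2 = 1/4).
r to a half-sibling = 1/4 (half-sibs share one parent — one path of length 2: r = (1/2)^2 = 1/4).
Summing one r·B term per recipient: 4·0.25·0.383 + 4·0.25·0.122 = 0.505.
0.505 > 0.39: the indirect benefit exceeds the cost.

Yes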